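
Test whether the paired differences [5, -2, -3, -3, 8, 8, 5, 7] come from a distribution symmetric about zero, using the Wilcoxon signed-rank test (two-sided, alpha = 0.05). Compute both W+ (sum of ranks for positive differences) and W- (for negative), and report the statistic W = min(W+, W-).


Step 1: Drop any zero differences (none here) and take |d_i|.
|d| = [5, 2, 3, 3, 8, 8, 5, 7]
Step 2: Midrank |d_i| (ties get averaged ranks).
ranks: |5|->4.5, |2|->1, |3|->2.5, |3|->2.5, |8|->7.5, |8|->7.5, |5|->4.5, |7|->6
Step 3: Attach original signs; sum ranks with positive sign and with negative sign.
W+ = 4.5 + 7.5 + 7.5 + 4.5 + 6 = 30
W- = 1 + 2.5 + 2.5 = 6
(Check: W+ + W- = 36 should equal n(n+1)/2 = 36.)
Step 4: Test statistic W = min(W+, W-) = 6.
Step 5: Ties in |d|, so use the tie-corrected normal approximation.
        E[W] = n(n+1)/4 = 8*9/4 = 18.
        Tie groups: |d|=3 (t=2), |d|=5 (t=2), |d|=8 (t=2); sum(t^3 - t) = 18.
        Var[W] = n(n+1)(2n+1)/24 - sum(t^3-t)/48 = 1224/24 - 18/48 = 50.625.
        z = (W - E[W]) / sqrt(Var[W]) = (6 - 18) / 7.1151 = -1.6865.
        Two-sided p = 2*Phi(z) = 0.091690.
Step 6: alpha = 0.05. fail to reject H0.

W+ = 30, W- = 6, W = min = 6, p = 0.091690, fail to reject H0.


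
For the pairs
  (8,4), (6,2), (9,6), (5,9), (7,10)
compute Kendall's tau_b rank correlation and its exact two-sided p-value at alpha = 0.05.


Step 1: Enumerate the 10 unordered pairs (i,j) with i<j and classify each by sign(x_j-x_i) * sign(y_j-y_i).
  (1,2):dx=-2,dy=-2->C; (1,3):dx=+1,dy=+2->C; (1,4):dx=-3,dy=+5->D; (1,5):dx=-1,dy=+6->D
  (2,3):dx=+3,dy=+4->C; (2,4):dx=-1,dy=+7->D; (2,5):dx=+1,dy=+8->C; (3,4):dx=-4,dy=+3->D
  (3,5):dx=-2,dy=+4->D; (4,5):dx=+2,dy=+1->C
Step 2: C = 5, D = 5, total pairs = 10.
Step 3: tau = (C - D)/(n(n-1)/2) = (5 - 5)/10 = 0.000000.
Step 4: Exact two-sided p-value (enumerate n! = 120 permutations of y under H0): p = 1.000000.
Step 5: alpha = 0.05. fail to reject H0.

tau_b = 0.0000 (C=5, D=5), p = 1.000000, fail to reject H0.


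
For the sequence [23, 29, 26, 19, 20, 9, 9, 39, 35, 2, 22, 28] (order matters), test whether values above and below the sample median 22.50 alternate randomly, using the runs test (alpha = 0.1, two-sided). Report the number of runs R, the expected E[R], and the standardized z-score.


Step 1: Compute median = 22.50; label A = above, B = below.
Labels in order: AAABBBBAABBA  (n_A = 6, n_B = 6)
Step 2: Count runs R = 5.
Step 3: Under H0 (random ordering), E[R] = 2*n_A*n_B/(n_A+n_B) + 1 = 2*6*6/12 + 1 = 7.0000.
        Var[R] = 2*n_A*n_B*(2*n_A*n_B - n_A - n_B) / ((n_A+n_B)^2 * (n_A+n_B-1)) = 4320/1584 = 2.7273.
        SD[R] = 1.6514.
Step 4: Continuity-corrected z = (R + 0.5 - E[R]) / SD[R] = (5 + 0.5 - 7.0000) / 1.6514 = -0.9083.
Step 5: Two-sided p-value via normal approximation = 2*(1 - Phi(|z|)) = 0.363722.
Step 6: alpha = 0.1. fail to reject H0.

R = 5, z = -0.9083, p = 0.363722, fail to reject H0.


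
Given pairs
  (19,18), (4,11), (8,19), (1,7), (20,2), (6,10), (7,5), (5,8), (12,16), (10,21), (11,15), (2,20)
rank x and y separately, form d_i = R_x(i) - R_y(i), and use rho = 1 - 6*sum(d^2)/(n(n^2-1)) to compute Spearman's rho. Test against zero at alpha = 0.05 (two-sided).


Step 1: Rank x and y separately (midranks; no ties here).
rank(x): 19->11, 4->3, 8->7, 1->1, 20->12, 6->5, 7->6, 5->4, 12->10, 10->8, 11->9, 2->2
rank(y): 18->9, 11->6, 19->10, 7->3, 2->1, 10->5, 5->2, 8->4, 16->8, 21->12, 15->7, 20->11
Step 2: d_i = R_x(i) - R_y(i); compute d_i^2.
  (11-9)^2=4, (3-6)^2=9, (7-10)^2=9, (1-3)^2=4, (12-1)^2=121, (5-5)^2=0, (6-2)^2=16, (4-4)^2=0, (10-8)^2=4, (8-12)^2=16, (9-7)^2=4, (2-11)^2=81
sum(d^2) = 268.
Step 3: rho = 1 - 6*268 / (12*(12^2 - 1)) = 1 - 1608/1716 = 0.062937.
Step 4: Under H0, t = rho * sqrt((n-2)/(1-rho^2)) = 0.1994 ~ t(10).
Step 5: Two-sided p-value from the t-distribution with 10 df = 0.845931.
Step 6: alpha = 0.05. fail to reject H0.

rho = 0.0629, p = 0.845931, fail to reject H0 at alpha = 0.05.


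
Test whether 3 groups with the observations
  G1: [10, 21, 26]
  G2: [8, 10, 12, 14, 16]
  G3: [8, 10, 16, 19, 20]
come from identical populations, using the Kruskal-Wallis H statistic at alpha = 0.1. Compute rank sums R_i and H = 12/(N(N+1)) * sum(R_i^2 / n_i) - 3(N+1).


Step 1: Combine all N = 13 observations and assign midranks.
sorted (value, group, rank): (8,G2,1.5), (8,G3,1.5), (10,G1,4), (10,G2,4), (10,G3,4), (12,G2,6), (14,G2,7), (16,G2,8.5), (16,G3,8.5), (19,G3,10), (20,G3,11), (21,G1,12), (26,G1,13)
Step 2: Sum ranks within each group.
R_1 = 29 (n_1 = 3)
R_2 = 27 (n_2 = 5)
R_3 = 35 (n_3 = 5)
Step 3: H = 12/(N(N+1)) * sum(R_i^2/n_i) - 3(N+1)
     = 12/(13*14) * (29^2/3 + 27^2/5 + 35^2/5) - 3*14
     = 0.065934 * 671.133 - 42
     = 2.250549.
Step 4: Ties present; correction factor C = 1 - 36/(13^3 - 13) = 0.983516. Corrected H = 2.250549 / 0.983516 = 2.288268.
Step 5: Under H0, H ~ chi^2(2); p-value = 0.318500.
Step 6: alpha = 0.1. fail to reject H0.

H = 2.2883, df = 2, p = 0.318500, fail to reject H0.


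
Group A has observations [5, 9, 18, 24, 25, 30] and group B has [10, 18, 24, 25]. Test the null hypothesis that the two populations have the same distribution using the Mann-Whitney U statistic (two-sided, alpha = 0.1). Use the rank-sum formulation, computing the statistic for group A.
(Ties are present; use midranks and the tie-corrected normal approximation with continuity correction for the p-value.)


Step 1: Combine and sort all 10 observations; assign midranks.
sorted (value, group): (5,X), (9,X), (10,Y), (18,X), (18,Y), (24,X), (24,Y), (25,X), (25,Y), (30,X)
ranks: 5->1, 9->2, 10->3, 18->4.5, 18->4.5, 24->6.5, 24->6.5, 25->8.5, 25->8.5, 30->10
Step 2: Rank sum for X: R1 = 1 + 2 + 4.5 + 6.5 + 8.5 + 10 = 32.5.
Step 3: U_X = R1 - n1(n1+1)/2 = 32.5 - 6*7/2 = 32.5 - 21 = 11.5.
       U_Y = n1*n2 - U_X = 24 - 11.5 = 12.5.
Step 4: Ties are present, so use the tie-corrected normal approximation (with continuity correction) for the p-value.
Step 5: p-value = 1.000000; compare to alpha = 0.1. fail to reject H0.

U_X = 11.5, p = 1.000000, fail to reject H0 at alpha = 0.1.


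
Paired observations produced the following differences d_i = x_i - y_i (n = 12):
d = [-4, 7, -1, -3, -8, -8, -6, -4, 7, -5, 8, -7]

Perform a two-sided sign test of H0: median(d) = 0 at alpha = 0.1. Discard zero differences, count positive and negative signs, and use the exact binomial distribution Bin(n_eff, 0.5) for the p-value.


Step 1: Discard zero differences. Original n = 12; n_eff = number of nonzero differences = 12.
Nonzero differences (with sign): -4, +7, -1, -3, -8, -8, -6, -4, +7, -5, +8, -7
Step 2: Count signs: positive = 3, negative = 9.
Step 3: Under H0: P(positive) = 0.5, so the number of positives S ~ Bin(12, 0.5).
Step 4: Two-sided exact p-value = sum of Bin(12,0.5) probabilities at or below the observed probability = 0.145996.
Step 5: alpha = 0.1. fail to reject H0.

n_eff = 12, pos = 3, neg = 9, p = 0.145996, fail to reject H0.


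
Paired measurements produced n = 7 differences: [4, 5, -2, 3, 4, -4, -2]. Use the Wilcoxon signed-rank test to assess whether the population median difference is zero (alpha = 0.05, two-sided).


Step 1: Drop any zero differences (none here) and take |d_i|.
|d| = [4, 5, 2, 3, 4, 4, 2]
Step 2: Midrank |d_i| (ties get averaged ranks).
ranks: |4|->5, |5|->7, |2|->1.5, |3|->3, |4|->5, |4|->5, |2|->1.5
Step 3: Attach original signs; sum ranks with positive sign and with negative sign.
W+ = 5 + 7 + 3 + 5 = 20
W- = 1.5 + 5 + 1.5 = 8
(Check: W+ + W- = 28 should equal n(n+1)/2 = 28.)
Step 4: Test statistic W = min(W+, W-) = 8.
Step 5: Ties in |d|, so use the tie-corrected normal approximation.
        E[W] = n(n+1)/4 = 7*8/4 = 14.
        Tie groups: |d|=2 (t=2), |d|=4 (t=3); sum(t^3 - t) = 30.
        Var[W] = n(n+1)(2n+1)/24 - sum(t^3-t)/48 = 840/24 - 30/48 = 34.375.
        z = (W - E[W]) / sqrt(Var[W]) = (8 - 14) / 5.8630 = -1.0234.
        Two-sided p = 2*Phi(z) = 0.306136.
Step 6: alpha = 0.05. fail to reject H0.

W+ = 20, W- = 8, W = min = 8, p = 0.306136, fail to reject H0.


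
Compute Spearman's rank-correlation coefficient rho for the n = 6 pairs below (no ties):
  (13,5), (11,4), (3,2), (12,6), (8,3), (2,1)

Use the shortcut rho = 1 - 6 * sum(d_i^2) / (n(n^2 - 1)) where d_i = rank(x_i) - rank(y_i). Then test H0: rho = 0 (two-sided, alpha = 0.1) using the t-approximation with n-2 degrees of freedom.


Step 1: Rank x and y separately (midranks; no ties here).
rank(x): 13->6, 11->4, 3->2, 12->5, 8->3, 2->1
rank(y): 5->5, 4->4, 2->2, 6->6, 3->3, 1->1
Step 2: d_i = R_x(i) - R_y(i); compute d_i^2.
  (6-5)^2=1, (4-4)^2=0, (2-2)^2=0, (5-6)^2=1, (3-3)^2=0, (1-1)^2=0
sum(d^2) = 2.
Step 3: rho = 1 - 6*2 / (6*(6^2 - 1)) = 1 - 12/210 = 0.942857.
Step 4: Under H0, t = rho * sqrt((n-2)/(1-rho^2)) = 5.6595 ~ t(4).
Step 5: Two-sided p-value from the t-distribution with 4 df = 0.004805.
Step 6: alpha = 0.1. reject H0.

rho = 0.9429, p = 0.004805, reject H0 at alpha = 0.1.


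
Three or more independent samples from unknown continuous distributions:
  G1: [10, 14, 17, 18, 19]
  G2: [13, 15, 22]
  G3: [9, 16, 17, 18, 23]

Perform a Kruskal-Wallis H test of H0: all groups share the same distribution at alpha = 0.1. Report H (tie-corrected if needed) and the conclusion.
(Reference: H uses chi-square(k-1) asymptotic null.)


Step 1: Combine all N = 13 observations and assign midranks.
sorted (value, group, rank): (9,G3,1), (10,G1,2), (13,G2,3), (14,G1,4), (15,G2,5), (16,G3,6), (17,G1,7.5), (17,G3,7.5), (18,G1,9.5), (18,G3,9.5), (19,G1,11), (22,G2,12), (23,G3,13)
Step 2: Sum ranks within each group.
R_1 = 34 (n_1 = 5)
R_2 = 20 (n_2 = 3)
R_3 = 37 (n_3 = 5)
Step 3: H = 12/(N(N+1)) * sum(R_i^2/n_i) - 3(N+1)
     = 12/(13*14) * (34^2/5 + 20^2/3 + 37^2/5) - 3*14
     = 0.065934 * 638.333 - 42
     = 0.087912.
Step 4: Ties present; correction factor C = 1 - 12/(13^3 - 13) = 0.994505. Corrected H = 0.087912 / 0.994505 = 0.088398.
Step 5: Under H0, H ~ chi^2(2); p-value = 0.956764.
Step 6: alpha = 0.1. fail to reject H0.

H = 0.0884, df = 2, p = 0.956764, fail to reject H0.


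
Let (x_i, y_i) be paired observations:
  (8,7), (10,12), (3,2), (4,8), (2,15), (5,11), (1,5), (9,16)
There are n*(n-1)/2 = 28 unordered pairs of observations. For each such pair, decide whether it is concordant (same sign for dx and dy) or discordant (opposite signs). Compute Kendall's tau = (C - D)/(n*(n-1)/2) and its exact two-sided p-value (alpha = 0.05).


Step 1: Enumerate the 28 unordered pairs (i,j) with i<j and classify each by sign(x_j-x_i) * sign(y_j-y_i).
  (1,2):dx=+2,dy=+5->C; (1,3):dx=-5,dy=-5->C; (1,4):dx=-4,dy=+1->D; (1,5):dx=-6,dy=+8->D
  (1,6):dx=-3,dy=+4->D; (1,7):dx=-7,dy=-2->C; (1,8):dx=+1,dy=+9->C; (2,3):dx=-7,dy=-10->C
  (2,4):dx=-6,dy=-4->C; (2,5):dx=-8,dy=+3->D; (2,6):dx=-5,dy=-1->C; (2,7):dx=-9,dy=-7->C
  (2,8):dx=-1,dy=+4->D; (3,4):dx=+1,dy=+6->C; (3,5):dx=-1,dy=+13->D; (3,6):dx=+2,dy=+9->C
  (3,7):dx=-2,dy=+3->D; (3,8):dx=+6,dy=+14->C; (4,5):dx=-2,dy=+7->D; (4,6):dx=+1,dy=+3->C
  (4,7):dx=-3,dy=-3->C; (4,8):dx=+5,dy=+8->C; (5,6):dx=+3,dy=-4->D; (5,7):dx=-1,dy=-10->C
  (5,8):dx=+7,dy=+1->C; (6,7):dx=-4,dy=-6->C; (6,8):dx=+4,dy=+5->C; (7,8):dx=+8,dy=+11->C
Step 2: C = 19, D = 9, total pairs = 28.
Step 3: tau = (C - D)/(n(n-1)/2) = (19 - 9)/28 = 0.357143.
Step 4: Exact two-sided p-value (enumerate n! = 40320 permutations of y under H0): p = 0.275099.
Step 5: alpha = 0.05. fail to reject H0.

tau_b = 0.3571 (C=19, D=9), p = 0.275099, fail to reject H0.


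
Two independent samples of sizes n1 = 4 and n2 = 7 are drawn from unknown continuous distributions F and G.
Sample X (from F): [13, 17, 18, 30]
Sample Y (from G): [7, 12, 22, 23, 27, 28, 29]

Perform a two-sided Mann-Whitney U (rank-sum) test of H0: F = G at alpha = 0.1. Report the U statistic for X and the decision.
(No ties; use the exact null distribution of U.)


Step 1: Combine and sort all 11 observations; assign midranks.
sorted (value, group): (7,Y), (12,Y), (13,X), (17,X), (18,X), (22,Y), (23,Y), (27,Y), (28,Y), (29,Y), (30,X)
ranks: 7->1, 12->2, 13->3, 17->4, 18->5, 22->6, 23->7, 27->8, 28->9, 29->10, 30->11
Step 2: Rank sum for X: R1 = 3 + 4 + 5 + 11 = 23.
Step 3: U_X = R1 - n1(n1+1)/2 = 23 - 4*5/2 = 23 - 10 = 13.
       U_Y = n1*n2 - U_X = 28 - 13 = 15.
Step 4: No ties, so the exact null distribution of U (based on enumerating the C(11,4) = 330 equally likely rank assignments) gives the two-sided p-value.
Step 5: p-value = 0.927273; compare to alpha = 0.1. fail to reject H0.

U_X = 13, p = 0.927273, fail to reject H0 at alpha = 0.1.


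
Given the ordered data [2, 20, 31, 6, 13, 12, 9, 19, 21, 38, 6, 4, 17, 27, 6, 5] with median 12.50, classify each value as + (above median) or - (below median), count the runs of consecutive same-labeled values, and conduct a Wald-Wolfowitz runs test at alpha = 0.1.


Step 1: Compute median = 12.50; label A = above, B = below.
Labels in order: BAABABBAAABBAABB  (n_A = 8, n_B = 8)
Step 2: Count runs R = 9.
Step 3: Under H0 (random ordering), E[R] = 2*n_A*n_B/(n_A+n_B) + 1 = 2*8*8/16 + 1 = 9.0000.
        Var[R] = 2*n_A*n_B*(2*n_A*n_B - n_A - n_B) / ((n_A+n_B)^2 * (n_A+n_B-1)) = 14336/3840 = 3.7333.
        SD[R] = 1.9322.
Step 4: R = E[R], so z = 0 with no continuity correction.
Step 5: Two-sided p-value via normal approximation = 2*(1 - Phi(|z|)) = 1.000000.
Step 6: alpha = 0.1. fail to reject H0.

R = 9, z = 0.0000, p = 1.000000, fail to reject H0.


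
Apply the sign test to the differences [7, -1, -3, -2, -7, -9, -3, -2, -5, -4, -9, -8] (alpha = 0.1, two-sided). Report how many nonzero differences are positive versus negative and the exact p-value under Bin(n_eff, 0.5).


Step 1: Discard zero differences. Original n = 12; n_eff = number of nonzero differences = 12.
Nonzero differences (with sign): +7, -1, -3, -2, -7, -9, -3, -2, -5, -4, -9, -8
Step 2: Count signs: positive = 1, negative = 11.
Step 3: Under H0: P(positive) = 0.5, so the number of positives S ~ Bin(12, 0.5).
Step 4: Two-sided exact p-value = sum of Bin(12,0.5) probabilities at or below the observed probability = 0.006348.
Step 5: alpha = 0.1. reject H0.

n_eff = 12, pos = 1, neg = 11, p = 0.006348, reject H0.


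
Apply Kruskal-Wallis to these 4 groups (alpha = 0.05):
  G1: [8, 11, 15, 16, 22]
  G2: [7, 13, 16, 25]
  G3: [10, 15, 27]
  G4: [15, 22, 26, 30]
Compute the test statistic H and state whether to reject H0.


Step 1: Combine all N = 16 observations and assign midranks.
sorted (value, group, rank): (7,G2,1), (8,G1,2), (10,G3,3), (11,G1,4), (13,G2,5), (15,G1,7), (15,G3,7), (15,G4,7), (16,G1,9.5), (16,G2,9.5), (22,G1,11.5), (22,G4,11.5), (25,G2,13), (26,G4,14), (27,G3,15), (30,G4,16)
Step 2: Sum ranks within each group.
R_1 = 34 (n_1 = 5)
R_2 = 28.5 (n_2 = 4)
R_3 = 25 (n_3 = 3)
R_4 = 48.5 (n_4 = 4)
Step 3: H = 12/(N(N+1)) * sum(R_i^2/n_i) - 3(N+1)
     = 12/(16*17) * (34^2/5 + 28.5^2/4 + 25^2/3 + 48.5^2/4) - 3*17
     = 0.044118 * 1230.66 - 51
     = 3.293750.
Step 4: Ties present; correction factor C = 1 - 36/(16^3 - 16) = 0.991176. Corrected H = 3.293750 / 0.991176 = 3.323071.
Step 5: Under H0, H ~ chi^2(3); p-value = 0.344444.
Step 6: alpha = 0.05. fail to reject H0.

H = 3.3231, df = 3, p = 0.344444, fail to reject H0.


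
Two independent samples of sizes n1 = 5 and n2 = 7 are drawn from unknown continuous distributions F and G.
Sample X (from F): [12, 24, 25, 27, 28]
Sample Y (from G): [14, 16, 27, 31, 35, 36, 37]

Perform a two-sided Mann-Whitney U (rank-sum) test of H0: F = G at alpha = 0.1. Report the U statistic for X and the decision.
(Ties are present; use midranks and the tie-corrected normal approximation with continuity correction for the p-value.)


Step 1: Combine and sort all 12 observations; assign midranks.
sorted (value, group): (12,X), (14,Y), (16,Y), (24,X), (25,X), (27,X), (27,Y), (28,X), (31,Y), (35,Y), (36,Y), (37,Y)
ranks: 12->1, 14->2, 16->3, 24->4, 25->5, 27->6.5, 27->6.5, 28->8, 31->9, 35->10, 36->11, 37->12
Step 2: Rank sum for X: R1 = 1 + 4 + 5 + 6.5 + 8 = 24.5.
Step 3: U_X = R1 - n1(n1+1)/2 = 24.5 - 5*6/2 = 24.5 - 15 = 9.5.
       U_Y = n1*n2 - U_X = 35 - 9.5 = 25.5.
Step 4: Ties are present, so use the tie-corrected normal approximation (with continuity correction) for the p-value.
Step 5: p-value = 0.222415; compare to alpha = 0.1. fail to reject H0.

U_X = 9.5, p = 0.222415, fail to reject H0 at alpha = 0.1.


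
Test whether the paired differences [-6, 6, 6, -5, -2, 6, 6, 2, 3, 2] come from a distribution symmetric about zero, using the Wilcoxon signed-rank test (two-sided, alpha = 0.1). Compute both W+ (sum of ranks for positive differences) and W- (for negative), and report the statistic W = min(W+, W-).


Step 1: Drop any zero differences (none here) and take |d_i|.
|d| = [6, 6, 6, 5, 2, 6, 6, 2, 3, 2]
Step 2: Midrank |d_i| (ties get averaged ranks).
ranks: |6|->8, |6|->8, |6|->8, |5|->5, |2|->2, |6|->8, |6|->8, |2|->2, |3|->4, |2|->2
Step 3: Attach original signs; sum ranks with positive sign and with negative sign.
W+ = 8 + 8 + 8 + 8 + 2 + 4 + 2 = 40
W- = 8 + 5 + 2 = 15
(Check: W+ + W- = 55 should equal n(n+1)/2 = 55.)
Step 4: Test statistic W = min(W+, W-) = 15.
Step 5: Ties in |d|, so use the tie-corrected normal approximation.
        E[W] = n(n+1)/4 = 10*11/4 = 27.5.
        Tie groups: |d|=2 (t=3), |d|=6 (t=5); sum(t^3 - t) = 144.
        Var[W] = n(n+1)(2n+1)/24 - sum(t^3-t)/48 = 2310/24 - 144/48 = 93.25.
        z = (W - E[W]) / sqrt(Var[W]) = (15 - 27.5) / 9.6566 = -1.2945.
        Two-sided p = 2*Phi(z) = 0.195510.
Step 6: alpha = 0.1. fail to reject H0.

W+ = 40, W- = 15, W = min = 15, p = 0.195510, fail to reject H0.


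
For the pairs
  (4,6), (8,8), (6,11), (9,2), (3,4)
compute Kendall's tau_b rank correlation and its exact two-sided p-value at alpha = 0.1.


Step 1: Enumerate the 10 unordered pairs (i,j) with i<j and classify each by sign(x_j-x_i) * sign(y_j-y_i).
  (1,2):dx=+4,dy=+2->C; (1,3):dx=+2,dy=+5->C; (1,4):dx=+5,dy=-4->D; (1,5):dx=-1,dy=-2->C
  (2,3):dx=-2,dy=+3->D; (2,4):dx=+1,dy=-6->D; (2,5):dx=-5,dy=-4->C; (3,4):dx=+3,dy=-9->D
  (3,5):dx=-3,dy=-7->C; (4,5):dx=-6,dy=+2->D
Step 2: C = 5, D = 5, total pairs = 10.
Step 3: tau = (C - D)/(n(n-1)/2) = (5 - 5)/10 = 0.000000.
Step 4: Exact two-sided p-value (enumerate n! = 120 permutations of y under H0): p = 1.000000.
Step 5: alpha = 0.1. fail to reject H0.

tau_b = 0.0000 (C=5, D=5), p = 1.000000, fail to reject H0.


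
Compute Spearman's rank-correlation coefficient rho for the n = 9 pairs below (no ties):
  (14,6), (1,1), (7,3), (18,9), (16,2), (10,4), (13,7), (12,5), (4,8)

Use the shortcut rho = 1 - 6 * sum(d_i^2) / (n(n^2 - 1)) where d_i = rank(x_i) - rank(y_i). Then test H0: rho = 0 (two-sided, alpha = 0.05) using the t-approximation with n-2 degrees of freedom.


Step 1: Rank x and y separately (midranks; no ties here).
rank(x): 14->7, 1->1, 7->3, 18->9, 16->8, 10->4, 13->6, 12->5, 4->2
rank(y): 6->6, 1->1, 3->3, 9->9, 2->2, 4->4, 7->7, 5->5, 8->8
Step 2: d_i = R_x(i) - R_y(i); compute d_i^2.
  (7-6)^2=1, (1-1)^2=0, (3-3)^2=0, (9-9)^2=0, (8-2)^2=36, (4-4)^2=0, (6-7)^2=1, (5-5)^2=0, (2-8)^2=36
sum(d^2) = 74.
Step 3: rho = 1 - 6*74 / (9*(9^2 - 1)) = 1 - 444/720 = 0.383333.
Step 4: Under H0, t = rho * sqrt((n-2)/(1-rho^2)) = 1.0981 ~ t(7).
Step 5: Two-sided p-value from the t-distribution with 7 df = 0.308495.
Step 6: alpha = 0.05. fail to reject H0.

rho = 0.3833, p = 0.308495, fail to reject H0 at alpha = 0.05.


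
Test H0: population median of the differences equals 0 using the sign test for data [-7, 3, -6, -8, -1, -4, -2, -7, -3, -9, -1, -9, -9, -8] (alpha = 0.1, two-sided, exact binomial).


Step 1: Discard zero differences. Original n = 14; n_eff = number of nonzero differences = 14.
Nonzero differences (with sign): -7, +3, -6, -8, -1, -4, -2, -7, -3, -9, -1, -9, -9, -8
Step 2: Count signs: positive = 1, negative = 13.
Step 3: Under H0: P(positive) = 0.5, so the number of positives S ~ Bin(14, 0.5).
Step 4: Two-sided exact p-value = sum of Bin(14,0.5) probabilities at or below the observed probability = 0.001831.
Step 5: alpha = 0.1. reject H0.

n_eff = 14, pos = 1, neg = 13, p = 0.001831, reject H0.


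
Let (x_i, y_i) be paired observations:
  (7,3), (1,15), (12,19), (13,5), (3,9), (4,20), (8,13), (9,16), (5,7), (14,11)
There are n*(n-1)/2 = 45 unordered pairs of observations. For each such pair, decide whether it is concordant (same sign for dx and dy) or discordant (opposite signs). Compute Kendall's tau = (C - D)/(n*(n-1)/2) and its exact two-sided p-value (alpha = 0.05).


Step 1: Enumerate the 45 unordered pairs (i,j) with i<j and classify each by sign(x_j-x_i) * sign(y_j-y_i).
  (1,2):dx=-6,dy=+12->D; (1,3):dx=+5,dy=+16->C; (1,4):dx=+6,dy=+2->C; (1,5):dx=-4,dy=+6->D
  (1,6):dx=-3,dy=+17->D; (1,7):dx=+1,dy=+10->C; (1,8):dx=+2,dy=+13->C; (1,9):dx=-2,dy=+4->D
  (1,10):dx=+7,dy=+8->C; (2,3):dx=+11,dy=+4->C; (2,4):dx=+12,dy=-10->D; (2,5):dx=+2,dy=-6->D
  (2,6):dx=+3,dy=+5->C; (2,7):dx=+7,dy=-2->D; (2,8):dx=+8,dy=+1->C; (2,9):dx=+4,dy=-8->D
  (2,10):dx=+13,dy=-4->D; (3,4):dx=+1,dy=-14->D; (3,5):dx=-9,dy=-10->C; (3,6):dx=-8,dy=+1->D
  (3,7):dx=-4,dy=-6->C; (3,8):dx=-3,dy=-3->C; (3,9):dx=-7,dy=-12->C; (3,10):dx=+2,dy=-8->D
  (4,5):dx=-10,dy=+4->D; (4,6):dx=-9,dy=+15->D; (4,7):dx=-5,dy=+8->D; (4,8):dx=-4,dy=+11->D
  (4,9):dx=-8,dy=+2->D; (4,10):dx=+1,dy=+6->C; (5,6):dx=+1,dy=+11->C; (5,7):dx=+5,dy=+4->C
  (5,8):dx=+6,dy=+7->C; (5,9):dx=+2,dy=-2->D; (5,10):dx=+11,dy=+2->C; (6,7):dx=+4,dy=-7->D
  (6,8):dx=+5,dy=-4->D; (6,9):dx=+1,dy=-13->D; (6,10):dx=+10,dy=-9->D; (7,8):dx=+1,dy=+3->C
  (7,9):dx=-3,dy=-6->C; (7,10):dx=+6,dy=-2->D; (8,9):dx=-4,dy=-9->C; (8,10):dx=+5,dy=-5->D
  (9,10):dx=+9,dy=+4->C
Step 2: C = 21, D = 24, total pairs = 45.
Step 3: tau = (C - D)/(n(n-1)/2) = (21 - 24)/45 = -0.066667.
Step 4: Exact two-sided p-value (enumerate n! = 3628800 permutations of y under H0): p = 0.861801.
Step 5: alpha = 0.05. fail to reject H0.

tau_b = -0.0667 (C=21, D=24), p = 0.861801, fail to reject H0.


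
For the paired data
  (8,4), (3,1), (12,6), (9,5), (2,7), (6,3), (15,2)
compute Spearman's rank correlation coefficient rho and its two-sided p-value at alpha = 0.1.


Step 1: Rank x and y separately (midranks; no ties here).
rank(x): 8->4, 3->2, 12->6, 9->5, 2->1, 6->3, 15->7
rank(y): 4->4, 1->1, 6->6, 5->5, 7->7, 3->3, 2->2
Step 2: d_i = R_x(i) - R_y(i); compute d_i^2.
  (4-4)^2=0, (2-1)^2=1, (6-6)^2=0, (5-5)^2=0, (1-7)^2=36, (3-3)^2=0, (7-2)^2=25
sum(d^2) = 62.
Step 3: rho = 1 - 6*62 / (7*(7^2 - 1)) = 1 - 372/336 = -0.107143.
Step 4: Under H0, t = rho * sqrt((n-2)/(1-rho^2)) = -0.2410 ~ t(5).
Step 5: Two-sided p-value from the t-distribution with 5 df = 0.819151.
Step 6: alpha = 0.1. fail to reject H0.

rho = -0.1071, p = 0.819151, fail to reject H0 at alpha = 0.1.


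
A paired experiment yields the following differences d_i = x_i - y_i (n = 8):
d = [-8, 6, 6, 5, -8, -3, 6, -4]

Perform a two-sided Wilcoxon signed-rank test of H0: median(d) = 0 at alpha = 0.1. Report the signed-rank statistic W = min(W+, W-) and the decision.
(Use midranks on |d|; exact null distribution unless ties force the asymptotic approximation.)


Step 1: Drop any zero differences (none here) and take |d_i|.
|d| = [8, 6, 6, 5, 8, 3, 6, 4]
Step 2: Midrank |d_i| (ties get averaged ranks).
ranks: |8|->7.5, |6|->5, |6|->5, |5|->3, |8|->7.5, |3|->1, |6|->5, |4|->2
Step 3: Attach original signs; sum ranks with positive sign and with negative sign.
W+ = 5 + 5 + 3 + 5 = 18
W- = 7.5 + 7.5 + 1 + 2 = 18
(Check: W+ + W- = 36 should equal n(n+1)/2 = 36.)
Step 4: Test statistic W = min(W+, W-) = 18.
Step 5: Ties in |d|, so use the tie-corrected normal approximation.
        E[W] = n(n+1)/4 = 8*9/4 = 18.
        Tie groups: |d|=6 (t=3), |d|=8 (t=2); sum(t^3 - t) = 30.
        Var[W] = n(n+1)(2n+1)/24 - sum(t^3-t)/48 = 1224/24 - 30/48 = 50.375.
        z = (W - E[W]) / sqrt(Var[W]) = (18 - 18) / 7.0975 = 0.0000.
        Two-sided p = 2*Phi(z) = 1.000000.
Step 6: alpha = 0.1. fail to reject H0.

W+ = 18, W- = 18, W = min = 18, p = 1.000000, fail to reject H0.


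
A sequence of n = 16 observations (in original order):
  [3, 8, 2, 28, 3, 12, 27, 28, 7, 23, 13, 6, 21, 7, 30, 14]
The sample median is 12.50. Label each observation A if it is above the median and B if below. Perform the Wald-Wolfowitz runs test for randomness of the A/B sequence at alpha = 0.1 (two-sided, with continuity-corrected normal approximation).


Step 1: Compute median = 12.50; label A = above, B = below.
Labels in order: BBBABBAABAABABAA  (n_A = 8, n_B = 8)
Step 2: Count runs R = 10.
Step 3: Under H0 (random ordering), E[R] = 2*n_A*n_B/(n_A+n_B) + 1 = 2*8*8/16 + 1 = 9.0000.
        Var[R] = 2*n_A*n_B*(2*n_A*n_B - n_A - n_B) / ((n_A+n_B)^2 * (n_A+n_B-1)) = 14336/3840 = 3.7333.
        SD[R] = 1.9322.
Step 4: Continuity-corrected z = (R - 0.5 - E[R]) / SD[R] = (10 - 0.5 - 9.0000) / 1.9322 = 0.2588.
Step 5: Two-sided p-value via normal approximation = 2*(1 - Phi(|z|)) = 0.795809.
Step 6: alpha = 0.1. fail to reject H0.

R = 10, z = 0.2588, p = 0.795809, fail to reject H0.


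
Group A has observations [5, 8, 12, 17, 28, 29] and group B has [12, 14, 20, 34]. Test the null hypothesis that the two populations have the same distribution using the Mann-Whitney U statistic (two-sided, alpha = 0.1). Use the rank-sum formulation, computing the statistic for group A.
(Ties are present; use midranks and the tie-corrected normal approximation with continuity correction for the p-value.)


Step 1: Combine and sort all 10 observations; assign midranks.
sorted (value, group): (5,X), (8,X), (12,X), (12,Y), (14,Y), (17,X), (20,Y), (28,X), (29,X), (34,Y)
ranks: 5->1, 8->2, 12->3.5, 12->3.5, 14->5, 17->6, 20->7, 28->8, 29->9, 34->10
Step 2: Rank sum for X: R1 = 1 + 2 + 3.5 + 6 + 8 + 9 = 29.5.
Step 3: U_X = R1 - n1(n1+1)/2 = 29.5 - 6*7/2 = 29.5 - 21 = 8.5.
       U_Y = n1*n2 - U_X = 24 - 8.5 = 15.5.
Step 4: Ties are present, so use the tie-corrected normal approximation (with continuity correction) for the p-value.
Step 5: p-value = 0.521166; compare to alpha = 0.1. fail to reject H0.

U_X = 8.5, p = 0.521166, fail to reject H0 at alpha = 0.1.


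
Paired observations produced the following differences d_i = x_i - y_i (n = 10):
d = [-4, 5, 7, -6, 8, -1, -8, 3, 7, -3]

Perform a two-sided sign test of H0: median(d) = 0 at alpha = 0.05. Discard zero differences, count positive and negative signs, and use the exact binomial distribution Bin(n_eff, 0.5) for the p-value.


Step 1: Discard zero differences. Original n = 10; n_eff = number of nonzero differences = 10.
Nonzero differences (with sign): -4, +5, +7, -6, +8, -1, -8, +3, +7, -3
Step 2: Count signs: positive = 5, negative = 5.
Step 3: Under H0: P(positive) = 0.5, so the number of positives S ~ Bin(10, 0.5).
Step 4: Two-sided exact p-value = sum of Bin(10,0.5) probabilities at or below the observed probability = 1.000000.
Step 5: alpha = 0.05. fail to reject H0.

n_eff = 10, pos = 5, neg = 5, p = 1.000000, fail to reject H0.


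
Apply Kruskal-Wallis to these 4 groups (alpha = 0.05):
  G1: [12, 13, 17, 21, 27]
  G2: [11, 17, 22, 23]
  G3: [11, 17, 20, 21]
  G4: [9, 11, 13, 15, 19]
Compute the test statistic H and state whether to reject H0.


Step 1: Combine all N = 18 observations and assign midranks.
sorted (value, group, rank): (9,G4,1), (11,G2,3), (11,G3,3), (11,G4,3), (12,G1,5), (13,G1,6.5), (13,G4,6.5), (15,G4,8), (17,G1,10), (17,G2,10), (17,G3,10), (19,G4,12), (20,G3,13), (21,G1,14.5), (21,G3,14.5), (22,G2,16), (23,G2,17), (27,G1,18)
Step 2: Sum ranks within each group.
R_1 = 54 (n_1 = 5)
R_2 = 46 (n_2 = 4)
R_3 = 40.5 (n_3 = 4)
R_4 = 30.5 (n_4 = 5)
Step 3: H = 12/(N(N+1)) * sum(R_i^2/n_i) - 3(N+1)
     = 12/(18*19) * (54^2/5 + 46^2/4 + 40.5^2/4 + 30.5^2/5) - 3*19
     = 0.035088 * 1708.31 - 57
     = 2.940789.
Step 4: Ties present; correction factor C = 1 - 60/(18^3 - 18) = 0.989680. Corrected H = 2.940789 / 0.989680 = 2.971455.
Step 5: Under H0, H ~ chi^2(3); p-value = 0.396047.
Step 6: alpha = 0.05. fail to reject H0.

H = 2.9715, df = 3, p = 0.396047, fail to reject H0.


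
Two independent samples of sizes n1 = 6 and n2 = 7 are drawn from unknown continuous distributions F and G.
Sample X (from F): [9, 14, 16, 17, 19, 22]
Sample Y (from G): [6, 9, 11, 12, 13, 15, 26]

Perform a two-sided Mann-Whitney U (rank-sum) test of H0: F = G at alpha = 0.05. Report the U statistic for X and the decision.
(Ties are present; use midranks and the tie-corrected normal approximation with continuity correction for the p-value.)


Step 1: Combine and sort all 13 observations; assign midranks.
sorted (value, group): (6,Y), (9,X), (9,Y), (11,Y), (12,Y), (13,Y), (14,X), (15,Y), (16,X), (17,X), (19,X), (22,X), (26,Y)
ranks: 6->1, 9->2.5, 9->2.5, 11->4, 12->5, 13->6, 14->7, 15->8, 16->9, 17->10, 19->11, 22->12, 26->13
Step 2: Rank sum for X: R1 = 2.5 + 7 + 9 + 10 + 11 + 12 = 51.5.
Step 3: U_X = R1 - n1(n1+1)/2 = 51.5 - 6*7/2 = 51.5 - 21 = 30.5.
       U_Y = n1*n2 - U_X = 42 - 30.5 = 11.5.
Step 4: Ties are present, so use the tie-corrected normal approximation (with continuity correction) for the p-value.
Step 5: p-value = 0.197926; compare to alpha = 0.05. fail to reject H0.

U_X = 30.5, p = 0.197926, fail to reject H0 at alpha = 0.05.


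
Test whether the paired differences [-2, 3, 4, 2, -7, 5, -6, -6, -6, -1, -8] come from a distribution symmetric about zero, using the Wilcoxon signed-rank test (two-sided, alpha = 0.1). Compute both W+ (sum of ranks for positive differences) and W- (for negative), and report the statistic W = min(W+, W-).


Step 1: Drop any zero differences (none here) and take |d_i|.
|d| = [2, 3, 4, 2, 7, 5, 6, 6, 6, 1, 8]
Step 2: Midrank |d_i| (ties get averaged ranks).
ranks: |2|->2.5, |3|->4, |4|->5, |2|->2.5, |7|->10, |5|->6, |6|->8, |6|->8, |6|->8, |1|->1, |8|->11
Step 3: Attach original signs; sum ranks with positive sign and with negative sign.
W+ = 4 + 5 + 2.5 + 6 = 17.5
W- = 2.5 + 10 + 8 + 8 + 8 + 1 + 11 = 48.5
(Check: W+ + W- = 66 should equal n(n+1)/2 = 66.)
Step 4: Test statistic W = min(W+, W-) = 17.5.
Step 5: Ties in |d|, so use the tie-corrected normal approximation.
        E[W] = n(n+1)/4 = 11*12/4 = 33.
        Tie groups: |d|=2 (t=2), |d|=6 (t=3); sum(t^3 - t) = 30.
        Var[W] = n(n+1)(2n+1)/24 - sum(t^3-t)/48 = 3036/24 - 30/48 = 125.875.
        z = (W - E[W]) / sqrt(Var[W]) = (17.5 - 33) / 11.2194 = -1.3815.
        Two-sided p = 2*Phi(z) = 0.167114.
Step 6: alpha = 0.1. fail to reject H0.

W+ = 17.5, W- = 48.5, W = min = 17.5, p = 0.167114, fail to reject H0.


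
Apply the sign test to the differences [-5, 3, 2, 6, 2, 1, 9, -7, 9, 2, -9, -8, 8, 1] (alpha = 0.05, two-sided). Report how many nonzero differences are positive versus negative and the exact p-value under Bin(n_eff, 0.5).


Step 1: Discard zero differences. Original n = 14; n_eff = number of nonzero differences = 14.
Nonzero differences (with sign): -5, +3, +2, +6, +2, +1, +9, -7, +9, +2, -9, -8, +8, +1
Step 2: Count signs: positive = 10, negative = 4.
Step 3: Under H0: P(positive) = 0.5, so the number of positives S ~ Bin(14, 0.5).
Step 4: Two-sided exact p-value = sum of Bin(14,0.5) probabilities at or below the observed probability = 0.179565.
Step 5: alpha = 0.05. fail to reject H0.

n_eff = 14, pos = 10, neg = 4, p = 0.179565, fail to reject H0.


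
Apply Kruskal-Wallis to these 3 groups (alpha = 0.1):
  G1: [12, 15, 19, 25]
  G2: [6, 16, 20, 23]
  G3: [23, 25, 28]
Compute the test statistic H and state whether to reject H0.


Step 1: Combine all N = 11 observations and assign midranks.
sorted (value, group, rank): (6,G2,1), (12,G1,2), (15,G1,3), (16,G2,4), (19,G1,5), (20,G2,6), (23,G2,7.5), (23,G3,7.5), (25,G1,9.5), (25,G3,9.5), (28,G3,11)
Step 2: Sum ranks within each group.
R_1 = 19.5 (n_1 = 4)
R_2 = 18.5 (n_2 = 4)
R_3 = 28 (n_3 = 3)
Step 3: H = 12/(N(N+1)) * sum(R_i^2/n_i) - 3(N+1)
     = 12/(11*12) * (19.5^2/4 + 18.5^2/4 + 28^2/3) - 3*12
     = 0.090909 * 441.958 - 36
     = 4.178030.
Step 4: Ties present; correction factor C = 1 - 12/(11^3 - 11) = 0.990909. Corrected H = 4.178030 / 0.990909 = 4.216361.
Step 5: Under H0, H ~ chi^2(2); p-value = 0.121459.
Step 6: alpha = 0.1. fail to reject H0.

H = 4.2164, df = 2, p = 0.121459, fail to reject H0.


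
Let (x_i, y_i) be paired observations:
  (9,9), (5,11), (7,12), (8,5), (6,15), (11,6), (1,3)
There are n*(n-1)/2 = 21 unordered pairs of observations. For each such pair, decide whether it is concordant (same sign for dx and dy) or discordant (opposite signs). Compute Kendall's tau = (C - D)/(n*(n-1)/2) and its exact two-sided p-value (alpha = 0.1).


Step 1: Enumerate the 21 unordered pairs (i,j) with i<j and classify each by sign(x_j-x_i) * sign(y_j-y_i).
  (1,2):dx=-4,dy=+2->D; (1,3):dx=-2,dy=+3->D; (1,4):dx=-1,dy=-4->C; (1,5):dx=-3,dy=+6->D
  (1,6):dx=+2,dy=-3->D; (1,7):dx=-8,dy=-6->C; (2,3):dx=+2,dy=+1->C; (2,4):dx=+3,dy=-6->D
  (2,5):dx=+1,dy=+4->C; (2,6):dx=+6,dy=-5->D; (2,7):dx=-4,dy=-8->C; (3,4):dx=+1,dy=-7->D
  (3,5):dx=-1,dy=+3->D; (3,6):dx=+4,dy=-6->D; (3,7):dx=-6,dy=-9->C; (4,5):dx=-2,dy=+10->D
  (4,6):dx=+3,dy=+1->C; (4,7):dx=-7,dy=-2->C; (5,6):dx=+5,dy=-9->D; (5,7):dx=-5,dy=-12->C
  (6,7):dx=-10,dy=-3->C
Step 2: C = 10, D = 11, total pairs = 21.
Step 3: tau = (C - D)/(n(n-1)/2) = (10 - 11)/21 = -0.047619.
Step 4: Exact two-sided p-value (enumerate n! = 5040 permutations of y under H0): p = 1.000000.
Step 5: alpha = 0.1. fail to reject H0.

tau_b = -0.0476 (C=10, D=11), p = 1.000000, fail to reject H0.


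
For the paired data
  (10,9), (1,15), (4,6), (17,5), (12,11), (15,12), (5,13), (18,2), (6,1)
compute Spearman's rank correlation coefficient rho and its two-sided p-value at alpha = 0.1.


Step 1: Rank x and y separately (midranks; no ties here).
rank(x): 10->5, 1->1, 4->2, 17->8, 12->6, 15->7, 5->3, 18->9, 6->4
rank(y): 9->5, 15->9, 6->4, 5->3, 11->6, 12->7, 13->8, 2->2, 1->1
Step 2: d_i = R_x(i) - R_y(i); compute d_i^2.
  (5-5)^2=0, (1-9)^2=64, (2-4)^2=4, (8-3)^2=25, (6-6)^2=0, (7-7)^2=0, (3-8)^2=25, (9-2)^2=49, (4-1)^2=9
sum(d^2) = 176.
Step 3: rho = 1 - 6*176 / (9*(9^2 - 1)) = 1 - 1056/720 = -0.466667.
Step 4: Under H0, t = rho * sqrt((n-2)/(1-rho^2)) = -1.3960 ~ t(7).
Step 5: Two-sided p-value from the t-distribution with 7 df = 0.205386.
Step 6: alpha = 0.1. fail to reject H0.

rho = -0.4667, p = 0.205386, fail to reject H0 at alpha = 0.1.


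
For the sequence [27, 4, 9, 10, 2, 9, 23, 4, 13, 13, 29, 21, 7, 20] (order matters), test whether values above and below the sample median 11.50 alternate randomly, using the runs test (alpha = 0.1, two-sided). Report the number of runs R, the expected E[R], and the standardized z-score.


Step 1: Compute median = 11.50; label A = above, B = below.
Labels in order: ABBBBBABAAAABA  (n_A = 7, n_B = 7)
Step 2: Count runs R = 7.
Step 3: Under H0 (random ordering), E[R] = 2*n_A*n_B/(n_A+n_B) + 1 = 2*7*7/14 + 1 = 8.0000.
        Var[R] = 2*n_A*n_B*(2*n_A*n_B - n_A - n_B) / ((n_A+n_B)^2 * (n_A+n_B-1)) = 8232/2548 = 3.2308.
        SD[R] = 1.7974.
Step 4: Continuity-corrected z = (R + 0.5 - E[R]) / SD[R] = (7 + 0.5 - 8.0000) / 1.7974 = -0.2782.
Step 5: Two-sided p-value via normal approximation = 2*(1 - Phi(|z|)) = 0.780879.
Step 6: alpha = 0.1. fail to reject H0.

R = 7, z = -0.2782, p = 0.780879, fail to reject H0.


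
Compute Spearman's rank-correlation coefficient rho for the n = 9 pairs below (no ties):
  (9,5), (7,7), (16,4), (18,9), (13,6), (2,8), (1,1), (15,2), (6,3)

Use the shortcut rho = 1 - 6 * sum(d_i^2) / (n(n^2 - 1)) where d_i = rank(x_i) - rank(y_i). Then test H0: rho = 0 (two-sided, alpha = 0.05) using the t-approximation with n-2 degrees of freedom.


Step 1: Rank x and y separately (midranks; no ties here).
rank(x): 9->5, 7->4, 16->8, 18->9, 13->6, 2->2, 1->1, 15->7, 6->3
rank(y): 5->5, 7->7, 4->4, 9->9, 6->6, 8->8, 1->1, 2->2, 3->3
Step 2: d_i = R_x(i) - R_y(i); compute d_i^2.
  (5-5)^2=0, (4-7)^2=9, (8-4)^2=16, (9-9)^2=0, (6-6)^2=0, (2-8)^2=36, (1-1)^2=0, (7-2)^2=25, (3-3)^2=0
sum(d^2) = 86.
Step 3: rho = 1 - 6*86 / (9*(9^2 - 1)) = 1 - 516/720 = 0.283333.
Step 4: Under H0, t = rho * sqrt((n-2)/(1-rho^2)) = 0.7817 ~ t(7).
Step 5: Two-sided p-value from the t-distribution with 7 df = 0.460030.
Step 6: alpha = 0.05. fail to reject H0.

rho = 0.2833, p = 0.460030, fail to reject H0 at alpha = 0.05.


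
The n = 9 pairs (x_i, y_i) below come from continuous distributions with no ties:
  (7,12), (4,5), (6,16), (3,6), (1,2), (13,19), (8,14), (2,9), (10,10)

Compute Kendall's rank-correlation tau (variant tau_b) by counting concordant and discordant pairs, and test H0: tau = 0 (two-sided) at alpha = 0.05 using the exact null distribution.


Step 1: Enumerate the 36 unordered pairs (i,j) with i<j and classify each by sign(x_j-x_i) * sign(y_j-y_i).
  (1,2):dx=-3,dy=-7->C; (1,3):dx=-1,dy=+4->D; (1,4):dx=-4,dy=-6->C; (1,5):dx=-6,dy=-10->C
  (1,6):dx=+6,dy=+7->C; (1,7):dx=+1,dy=+2->C; (1,8):dx=-5,dy=-3->C; (1,9):dx=+3,dy=-2->D
  (2,3):dx=+2,dy=+11->C; (2,4):dx=-1,dy=+1->D; (2,5):dx=-3,dy=-3->C; (2,6):dx=+9,dy=+14->C
  (2,7):dx=+4,dy=+9->C; (2,8):dx=-2,dy=+4->D; (2,9):dx=+6,dy=+5->C; (3,4):dx=-3,dy=-10->C
  (3,5):dx=-5,dy=-14->C; (3,6):dx=+7,dy=+3->C; (3,7):dx=+2,dy=-2->D; (3,8):dx=-4,dy=-7->C
  (3,9):dx=+4,dy=-6->D; (4,5):dx=-2,dy=-4->C; (4,6):dx=+10,dy=+13->C; (4,7):dx=+5,dy=+8->C
  (4,8):dx=-1,dy=+3->D; (4,9):dx=+7,dy=+4->C; (5,6):dx=+12,dy=+17->C; (5,7):dx=+7,dy=+12->C
  (5,8):dx=+1,dy=+7->C; (5,9):dx=+9,dy=+8->C; (6,7):dx=-5,dy=-5->C; (6,8):dx=-11,dy=-10->C
  (6,9):dx=-3,dy=-9->C; (7,8):dx=-6,dy=-5->C; (7,9):dx=+2,dy=-4->D; (8,9):dx=+8,dy=+1->C
Step 2: C = 28, D = 8, total pairs = 36.
Step 3: tau = (C - D)/(n(n-1)/2) = (28 - 8)/36 = 0.555556.
Step 4: Exact two-sided p-value (enumerate n! = 362880 permutations of y under H0): p = 0.044615.
Step 5: alpha = 0.05. reject H0.

tau_b = 0.5556 (C=28, D=8), p = 0.044615, reject H0.


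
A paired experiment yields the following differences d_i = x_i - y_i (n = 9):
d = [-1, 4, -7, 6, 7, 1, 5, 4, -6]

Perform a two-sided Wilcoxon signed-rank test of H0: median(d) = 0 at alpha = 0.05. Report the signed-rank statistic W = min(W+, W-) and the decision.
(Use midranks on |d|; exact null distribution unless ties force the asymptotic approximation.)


Step 1: Drop any zero differences (none here) and take |d_i|.
|d| = [1, 4, 7, 6, 7, 1, 5, 4, 6]
Step 2: Midrank |d_i| (ties get averaged ranks).
ranks: |1|->1.5, |4|->3.5, |7|->8.5, |6|->6.5, |7|->8.5, |1|->1.5, |5|->5, |4|->3.5, |6|->6.5
Step 3: Attach original signs; sum ranks with positive sign and with negative sign.
W+ = 3.5 + 6.5 + 8.5 + 1.5 + 5 + 3.5 = 28.5
W- = 1.5 + 8.5 + 6.5 = 16.5
(Check: W+ + W- = 45 should equal n(n+1)/2 = 45.)
Step 4: Test statistic W = min(W+, W-) = 16.5.
Step 5: Ties in |d|, so use the tie-corrected normal approximation.
        E[W] = n(n+1)/4 = 9*10/4 = 22.5.
        Tie groups: |d|=1 (t=2), |d|=4 (t=2), |d|=6 (t=2), |d|=7 (t=2); sum(t^3 - t) = 24.
        Var[W] = n(n+1)(2n+1)/24 - sum(t^3-t)/48 = 1710/24 - 24/48 = 70.75.
        z = (W - E[W]) / sqrt(Var[W]) = (16.5 - 22.5) / 8.4113 = -0.7133.
        Two-sided p = 2*Phi(z) = 0.475644.
Step 6: alpha = 0.05. fail to reject H0.

W+ = 28.5, W- = 16.5, W = min = 16.5, p = 0.475644, fail to reject H0.


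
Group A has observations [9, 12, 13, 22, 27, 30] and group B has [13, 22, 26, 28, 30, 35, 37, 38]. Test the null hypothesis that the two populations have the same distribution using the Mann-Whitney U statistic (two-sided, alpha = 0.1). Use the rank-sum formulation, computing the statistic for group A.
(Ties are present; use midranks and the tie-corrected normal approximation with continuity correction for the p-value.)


Step 1: Combine and sort all 14 observations; assign midranks.
sorted (value, group): (9,X), (12,X), (13,X), (13,Y), (22,X), (22,Y), (26,Y), (27,X), (28,Y), (30,X), (30,Y), (35,Y), (37,Y), (38,Y)
ranks: 9->1, 12->2, 13->3.5, 13->3.5, 22->5.5, 22->5.5, 26->7, 27->8, 28->9, 30->10.5, 30->10.5, 35->12, 37->13, 38->14
Step 2: Rank sum for X: R1 = 1 + 2 + 3.5 + 5.5 + 8 + 10.5 = 30.5.
Step 3: U_X = R1 - n1(n1+1)/2 = 30.5 - 6*7/2 = 30.5 - 21 = 9.5.
       U_Y = n1*n2 - U_X = 48 - 9.5 = 38.5.
Step 4: Ties are present, so use the tie-corrected normal approximation (with continuity correction) for the p-value.
Step 5: p-value = 0.069773; compare to alpha = 0.1. reject H0.

U_X = 9.5, p = 0.069773, reject H0 at alpha = 0.1.


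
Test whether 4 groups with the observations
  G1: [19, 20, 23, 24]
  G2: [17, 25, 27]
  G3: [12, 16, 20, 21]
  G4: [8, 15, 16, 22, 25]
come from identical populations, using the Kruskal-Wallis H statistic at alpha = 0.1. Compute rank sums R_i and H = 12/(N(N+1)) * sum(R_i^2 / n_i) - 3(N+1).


Step 1: Combine all N = 16 observations and assign midranks.
sorted (value, group, rank): (8,G4,1), (12,G3,2), (15,G4,3), (16,G3,4.5), (16,G4,4.5), (17,G2,6), (19,G1,7), (20,G1,8.5), (20,G3,8.5), (21,G3,10), (22,G4,11), (23,G1,12), (24,G1,13), (25,G2,14.5), (25,G4,14.5), (27,G2,16)
Step 2: Sum ranks within each group.
R_1 = 40.5 (n_1 = 4)
R_2 = 36.5 (n_2 = 3)
R_3 = 25 (n_3 = 4)
R_4 = 34 (n_4 = 5)
Step 3: H = 12/(N(N+1)) * sum(R_i^2/n_i) - 3(N+1)
     = 12/(16*17) * (40.5^2/4 + 36.5^2/3 + 25^2/4 + 34^2/5) - 3*17
     = 0.044118 * 1241.6 - 51
     = 3.776287.
Step 4: Ties present; correction factor C = 1 - 18/(16^3 - 16) = 0.995588. Corrected H = 3.776287 / 0.995588 = 3.793021.
Step 5: Under H0, H ~ chi^2(3); p-value = 0.284699.
Step 6: alpha = 0.1. fail to reject H0.

H = 3.7930, df = 3, p = 0.284699, fail to reject H0.
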